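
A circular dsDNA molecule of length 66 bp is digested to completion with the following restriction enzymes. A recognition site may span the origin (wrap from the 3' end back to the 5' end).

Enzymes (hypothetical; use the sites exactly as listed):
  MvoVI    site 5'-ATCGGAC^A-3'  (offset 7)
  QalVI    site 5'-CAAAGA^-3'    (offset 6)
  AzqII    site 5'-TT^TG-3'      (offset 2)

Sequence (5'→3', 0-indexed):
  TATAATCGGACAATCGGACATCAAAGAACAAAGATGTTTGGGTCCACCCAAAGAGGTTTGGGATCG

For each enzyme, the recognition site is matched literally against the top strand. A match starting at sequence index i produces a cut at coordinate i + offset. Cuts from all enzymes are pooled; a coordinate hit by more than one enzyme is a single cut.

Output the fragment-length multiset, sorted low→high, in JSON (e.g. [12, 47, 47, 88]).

[4,4,7,8,8,16,19]

Per-enzyme occurrences:
  MvoVI ATCGGACA/7: at [4, 12] ⇒ [11, 19]
  QalVI CAAAGA/6: at [21, 28, 48] ⇒ [27, 34, 54]
  AzqII TTTG/2: at [36, 56] ⇒ [38, 58]

All cut coordinates (distinct, sorted): [11, 19, 27, 34, 38, 54, 58]

Fragments:
  11→19: 8 bp
  19→27: 8 bp
  27→34: 7 bp
  34→38: 4 bp
  38→54: 16 bp
  54→58: 4 bp
  58→11 (wrap): 66-58+11 = 19 bp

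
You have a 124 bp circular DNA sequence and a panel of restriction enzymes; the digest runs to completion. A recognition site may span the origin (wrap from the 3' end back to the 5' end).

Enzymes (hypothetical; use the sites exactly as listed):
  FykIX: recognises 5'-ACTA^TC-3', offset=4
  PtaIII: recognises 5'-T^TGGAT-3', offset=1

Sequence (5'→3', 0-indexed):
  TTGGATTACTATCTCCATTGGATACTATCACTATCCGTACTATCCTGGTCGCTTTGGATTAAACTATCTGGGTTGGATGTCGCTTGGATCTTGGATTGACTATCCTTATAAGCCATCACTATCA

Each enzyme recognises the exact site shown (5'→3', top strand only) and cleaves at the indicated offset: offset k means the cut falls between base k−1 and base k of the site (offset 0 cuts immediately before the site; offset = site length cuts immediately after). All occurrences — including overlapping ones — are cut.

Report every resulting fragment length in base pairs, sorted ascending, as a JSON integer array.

Site scan:
  FykIX ACTATC/4: at [7, 23, 29, 38, 62, 98, 117] ⇒ [11, 27, 33, 42, 66, 102, 121]
  PtaIII TTGGAT/1: at [0, 17, 53, 72, 83, 90] ⇒ [1, 18, 54, 73, 84, 91]

All cut coordinates (distinct, sorted): [1, 11, 18, 27, 33, 42, 54, 66, 73, 84, 91, 102, 121]

Fragments:
  1→11: 10 bp
  11→18: 7 bp
  18→27: 9 bp
  27→33: 6 bp
  33→42: 9 bp
  42→54: 12 bp
  54→66: 12 bp
  66→73: 7 bp
  73→84: 11 bp
  84→91: 7 bp
  91→102: 11 bp
  102→121: 19 bp
  121→1 (wrap): 124-121+1 = 4 bp

[4,6,7,7,7,9,9,10,11,11,12,12,19]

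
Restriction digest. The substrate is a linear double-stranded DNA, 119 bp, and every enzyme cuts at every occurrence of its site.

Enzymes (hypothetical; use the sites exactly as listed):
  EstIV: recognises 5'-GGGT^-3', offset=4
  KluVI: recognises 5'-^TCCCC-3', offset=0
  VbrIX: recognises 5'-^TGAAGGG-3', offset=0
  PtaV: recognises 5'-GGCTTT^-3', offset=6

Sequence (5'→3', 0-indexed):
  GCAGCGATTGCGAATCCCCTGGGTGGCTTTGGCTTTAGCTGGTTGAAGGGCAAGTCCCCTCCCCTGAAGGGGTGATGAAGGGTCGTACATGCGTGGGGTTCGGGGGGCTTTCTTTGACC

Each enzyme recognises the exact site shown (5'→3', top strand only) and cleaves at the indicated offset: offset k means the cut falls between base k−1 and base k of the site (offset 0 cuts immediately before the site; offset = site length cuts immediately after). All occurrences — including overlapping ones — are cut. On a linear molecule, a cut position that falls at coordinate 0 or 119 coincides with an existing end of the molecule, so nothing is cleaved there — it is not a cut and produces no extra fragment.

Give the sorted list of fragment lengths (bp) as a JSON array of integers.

[2,5,5,6,6,7,8,8,9,10,11,12,14,16]

Site scan:
  EstIV (GGGT, off=4): starts [20, 69, 79, 95] → cuts [24, 73, 83, 99]
  KluVI (TCCCC, off=0): starts [14, 54, 59] → cuts [14, 54, 59]
  VbrIX (TGAAGGG, off=0): starts [43, 64, 75] → cuts [43, 64, 75]
  PtaV (GGCTTT, off=6): starts [24, 30, 105] → cuts [30, 36, 111]

All cut coordinates (distinct, sorted): [14, 24, 30, 36, 43, 54, 59, 64, 73, 75, 83, 99, 111]

Fragments:
  [0,14): 14 bp
  [14,24): 10 bp
  [24,30): 6 bp
  [30,36): 6 bp
  [36,43): 7 bp
  [43,54): 11 bp
  [54,59): 5 bp
  [59,64): 5 bp
  [64,73): 9 bp
  [73,75): 2 bp
  [75,83): 8 bp
  [83,99): 16 bp
  [99,111): 12 bp
  [111,119): 8 bp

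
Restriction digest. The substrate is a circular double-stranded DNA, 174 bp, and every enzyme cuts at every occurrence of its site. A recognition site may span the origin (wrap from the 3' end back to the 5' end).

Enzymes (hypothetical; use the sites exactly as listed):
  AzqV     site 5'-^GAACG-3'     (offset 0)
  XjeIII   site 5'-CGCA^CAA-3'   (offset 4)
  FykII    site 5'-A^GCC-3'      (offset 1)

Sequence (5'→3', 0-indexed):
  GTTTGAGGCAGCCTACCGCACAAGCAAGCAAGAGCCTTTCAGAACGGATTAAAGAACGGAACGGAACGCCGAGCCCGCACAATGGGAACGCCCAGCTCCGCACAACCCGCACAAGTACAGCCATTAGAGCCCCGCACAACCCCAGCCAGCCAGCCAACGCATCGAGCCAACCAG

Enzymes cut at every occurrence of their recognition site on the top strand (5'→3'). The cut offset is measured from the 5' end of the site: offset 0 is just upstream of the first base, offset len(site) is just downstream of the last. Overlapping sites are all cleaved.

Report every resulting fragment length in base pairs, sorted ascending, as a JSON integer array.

Site scan:
  AzqV GAACG/0: at [41, 53, 58, 63, 85] ⇒ [41, 53, 58, 63, 85]
  XjeIII CGCACAA/4: at [16, 75, 98, 107, 132] ⇒ [20, 79, 102, 111, 136]
  FykII AGCC/1: at [9, 32, 71, 118, 127, 143, 147, 151, 164] ⇒ [10, 33, 72, 119, 128, 144, 148, 152, 165]

Pooled cuts: [10, 20, 33, 41, 53, 58, 63, 72, 79, 85, 102, 111, 119, 128, 136, 144, 148, 152, 165]

Fragments:
  10→20: 10 bp
  20→33: 13 bp
  33→41: 8 bp
  41→53: 12 bp
  53→58: 5 bp
  58→63: 5 bp
  63→72: 9 bp
  72→79: 7 bp
  79→85: 6 bp
  85→102: 17 bp
  102→111: 9 bp
  111→119: 8 bp
  119→128: 9 bp
  128→136: 8 bp
  136→144: 8 bp
  144→148: 4 bp
  148→152: 4 bp
  152→165: 13 bp
  165→10 (wrap): 174-165+10 = 19 bp

[4,4,5,5,6,7,8,8,8,8,9,9,9,10,12,13,13,17,19]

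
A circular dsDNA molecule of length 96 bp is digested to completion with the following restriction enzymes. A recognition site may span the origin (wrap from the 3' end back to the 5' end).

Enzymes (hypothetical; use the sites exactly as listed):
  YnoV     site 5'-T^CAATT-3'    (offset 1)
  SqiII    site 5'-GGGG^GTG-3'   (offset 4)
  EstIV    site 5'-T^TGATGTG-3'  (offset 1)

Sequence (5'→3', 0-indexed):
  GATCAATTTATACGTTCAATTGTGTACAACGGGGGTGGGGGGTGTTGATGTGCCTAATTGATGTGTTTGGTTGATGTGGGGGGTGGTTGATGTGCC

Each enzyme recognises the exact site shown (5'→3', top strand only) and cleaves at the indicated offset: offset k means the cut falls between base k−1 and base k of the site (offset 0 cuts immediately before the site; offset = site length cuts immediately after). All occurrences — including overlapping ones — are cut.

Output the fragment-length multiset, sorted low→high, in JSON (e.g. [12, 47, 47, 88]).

[4,5,7,11,12,13,13,13,18]

Scan for sites:
  YnoV (TCAATT, off=1): starts [2, 15] → cuts [3, 16]
  SqiII (GGGGGTG, off=4): starts [30, 37, 78] → cuts [34, 41, 82]
  EstIV (TTGATGTG, off=1): starts [44, 57, 70, 86] → cuts [45, 58, 71, 87]

Pooled cuts: [3, 16, 34, 41, 45, 58, 71, 82, 87]

Fragments:
  3→16: 13 bp
  16→34: 18 bp
  34→41: 7 bp
  41→45: 4 bp
  45→58: 13 bp
  58→71: 13 bp
  71→82: 11 bp
  82→87: 5 bp
  87→3 (wrap): 96-87+3 = 12 bp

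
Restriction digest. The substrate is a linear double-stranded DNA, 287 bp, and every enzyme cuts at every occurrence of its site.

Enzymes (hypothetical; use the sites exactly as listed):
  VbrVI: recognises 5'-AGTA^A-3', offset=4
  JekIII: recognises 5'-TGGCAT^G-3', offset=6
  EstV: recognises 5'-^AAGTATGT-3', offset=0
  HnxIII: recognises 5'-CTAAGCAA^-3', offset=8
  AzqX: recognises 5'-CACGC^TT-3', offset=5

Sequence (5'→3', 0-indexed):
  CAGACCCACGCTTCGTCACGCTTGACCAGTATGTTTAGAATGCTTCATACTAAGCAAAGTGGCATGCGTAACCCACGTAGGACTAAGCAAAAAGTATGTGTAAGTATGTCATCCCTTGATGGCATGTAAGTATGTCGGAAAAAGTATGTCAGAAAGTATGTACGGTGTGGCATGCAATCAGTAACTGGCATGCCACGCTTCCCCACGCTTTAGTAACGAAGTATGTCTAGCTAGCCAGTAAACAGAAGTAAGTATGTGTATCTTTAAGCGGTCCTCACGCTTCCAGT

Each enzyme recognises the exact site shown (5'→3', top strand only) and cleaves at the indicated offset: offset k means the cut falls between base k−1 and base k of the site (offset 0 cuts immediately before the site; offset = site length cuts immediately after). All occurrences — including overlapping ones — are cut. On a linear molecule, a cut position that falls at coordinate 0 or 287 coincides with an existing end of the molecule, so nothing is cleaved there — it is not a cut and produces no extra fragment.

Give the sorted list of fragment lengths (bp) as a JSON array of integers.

[1,1,2,3,7,7,7,8,8,9,10,10,10,10,11,12,14,20,22,24,25,30,36]

Site scan:
  VbrVI AGTAA/4: at [179, 211, 236, 246] ⇒ [183, 215, 240, 250]
  JekIII TGGCATG/6: at [59, 119, 167, 185] ⇒ [65, 125, 173, 191]
  EstV AAGTATGT/0: at [91, 101, 127, 141, 153, 218, 249] ⇒ [91, 101, 127, 141, 153, 218, 249]
  HnxIII CTAAGCAA/8: at [49, 82] ⇒ [57, 90]
  AzqX CACGCTT/5: at [6, 16, 193, 203, 275] ⇒ [11, 21, 198, 208, 280]

All cut coordinates (distinct, sorted): [11, 21, 57, 65, 90, 91, 101, 125, 127, 141, 153, 173, 183, 191, 198, 208, 215, 218, 240, 249, 250, 280]

Fragment lengths:
  [0,11): 11 bp
  [11,21): 10 bp
  [21,57): 36 bp
  [57,65): 8 bp
  [65,90): 25 bp
  [90,91): 1 bp
  [91,101): 10 bp
  [101,125): 24 bp
  [125,127): 2 bp
  [127,141): 14 bp
  [141,153): 12 bp
  [153,173): 20 bp
  [173,183): 10 bp
  [183,191): 8 bp
  [191,198): 7 bp
  [198,208): 10 bp
  [208,215): 7 bp
  [215,218): 3 bp
  [218,240): 22 bp
  [240,249): 9 bp
  [249,250): 1 bp
  [250,280): 30 bp
  [280,287): 7 bp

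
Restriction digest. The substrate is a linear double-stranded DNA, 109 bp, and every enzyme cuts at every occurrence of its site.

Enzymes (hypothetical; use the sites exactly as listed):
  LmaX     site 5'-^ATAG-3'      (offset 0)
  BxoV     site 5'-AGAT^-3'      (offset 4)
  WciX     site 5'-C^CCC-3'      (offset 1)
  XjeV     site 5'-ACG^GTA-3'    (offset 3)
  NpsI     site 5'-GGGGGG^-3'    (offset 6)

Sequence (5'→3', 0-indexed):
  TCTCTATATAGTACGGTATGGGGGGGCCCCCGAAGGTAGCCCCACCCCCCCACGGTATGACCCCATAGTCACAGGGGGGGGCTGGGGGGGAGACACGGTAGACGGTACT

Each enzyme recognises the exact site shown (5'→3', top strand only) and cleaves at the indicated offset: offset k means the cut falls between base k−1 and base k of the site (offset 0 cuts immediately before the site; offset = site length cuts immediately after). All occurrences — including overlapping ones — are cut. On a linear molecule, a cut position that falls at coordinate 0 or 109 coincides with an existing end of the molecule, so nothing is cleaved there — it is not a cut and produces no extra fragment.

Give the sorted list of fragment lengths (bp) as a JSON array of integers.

Scan for sites:
  LmaX ATAG/0: at [7, 64] ⇒ [7, 64]
  BxoV (AGAT, off=4): no sites
  WciX CCCC/1: at [26, 27, 39, 44, 45, 46, 47, 60] ⇒ [27, 28, 40, 45, 46, 47, 48, 61]
  XjeV ACGGTA/3: at [12, 51, 94, 101] ⇒ [15, 54, 97, 104]
  NpsI GGGGGG/6: at [19, 20, 73, 74, 75, 83, 84] ⇒ [25, 26, 79, 80, 81, 89, 90]

Pooled cuts: [7, 15, 25, 26, 27, 28, 40, 45, 46, 47, 48, 54, 61, 64, 79, 80, 81, 89, 90, 97, 104]

Fragment lengths:
  [0,7): 7 bp
  [7,15): 8 bp
  [15,25): 10 bp
  [25,26): 1 bp
  [26,27): 1 bp
  [27,28): 1 bp
  [28,40): 12 bp
  [40,45): 5 bp
  [45,46): 1 bp
  [46,47): 1 bp
  [47,48): 1 bp
  [48,54): 6 bp
  [54,61): 7 bp
  [61,64): 3 bp
  [64,79): 15 bp
  [79,80): 1 bp
  [80,81): 1 bp
  [81,89): 8 bp
  [89,90): 1 bp
  [90,97): 7 bp
  [97,104): 7 bp
  [104,109): 5 bp

[1,1,1,1,1,1,1,1,1,3,5,5,6,7,7,7,7,8,8,10,12,15]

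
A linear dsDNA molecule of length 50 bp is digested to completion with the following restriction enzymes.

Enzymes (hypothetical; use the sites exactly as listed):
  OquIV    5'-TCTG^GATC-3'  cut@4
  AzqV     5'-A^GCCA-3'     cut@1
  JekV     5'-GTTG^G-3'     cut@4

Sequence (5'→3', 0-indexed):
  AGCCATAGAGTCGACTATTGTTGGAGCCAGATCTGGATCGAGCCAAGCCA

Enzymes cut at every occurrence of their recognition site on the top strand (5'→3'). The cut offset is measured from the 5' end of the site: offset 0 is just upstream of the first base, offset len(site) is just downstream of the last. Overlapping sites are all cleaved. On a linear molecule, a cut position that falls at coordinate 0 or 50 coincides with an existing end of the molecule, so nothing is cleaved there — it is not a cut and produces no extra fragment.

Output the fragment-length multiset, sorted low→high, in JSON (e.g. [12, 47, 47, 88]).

[1,2,4,5,6,10,22]

Site scan:
  OquIV TCTGGATC/4: at [31] ⇒ [35]
  AzqV AGCCA/1: at [0, 24, 40, 45] ⇒ [1, 25, 41, 46]
  JekV GTTGG/4: at [19] ⇒ [23]

Pooled cuts: [1, 23, 25, 35, 41, 46]

Fragment lengths:
  [0,1): 1 bp
  [1,23): 22 bp
  [23,25): 2 bp
  [25,35): 10 bp
  [35,41): 6 bp
  [41,46): 5 bp
  [46,50): 4 bp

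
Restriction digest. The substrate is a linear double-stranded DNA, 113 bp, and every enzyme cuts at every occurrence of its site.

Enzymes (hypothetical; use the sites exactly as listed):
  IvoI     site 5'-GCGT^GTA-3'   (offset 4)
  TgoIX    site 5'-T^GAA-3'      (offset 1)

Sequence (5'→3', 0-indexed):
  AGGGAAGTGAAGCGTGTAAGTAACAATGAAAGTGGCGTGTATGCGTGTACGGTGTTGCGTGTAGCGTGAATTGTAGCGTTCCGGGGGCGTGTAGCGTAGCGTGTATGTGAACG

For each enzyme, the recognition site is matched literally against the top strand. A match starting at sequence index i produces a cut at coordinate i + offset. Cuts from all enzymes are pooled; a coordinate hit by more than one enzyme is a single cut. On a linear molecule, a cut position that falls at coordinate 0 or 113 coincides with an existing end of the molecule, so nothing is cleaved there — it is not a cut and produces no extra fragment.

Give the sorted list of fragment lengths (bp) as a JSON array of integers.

Scan for sites:
  IvoI (GCGTGTA, off=4): starts [11, 34, 42, 56, 86, 98] → cuts [15, 38, 46, 60, 90, 102]
  TgoIX (TGAA, off=1): starts [7, 26, 66, 107] → cuts [8, 27, 67, 108]

All cut coordinates (distinct, sorted): [8, 15, 27, 38, 46, 60, 67, 90, 102, 108]

Fragments:
  [0,8): 8 bp
  [8,15): 7 bp
  [15,27): 12 bp
  [27,38): 11 bp
  [38,46): 8 bp
  [46,60): 14 bp
  [60,67): 7 bp
  [67,90): 23 bp
  [90,102): 12 bp
  [102,108): 6 bp
  [108,113): 5 bp

[5,6,7,7,8,8,11,12,12,14,23]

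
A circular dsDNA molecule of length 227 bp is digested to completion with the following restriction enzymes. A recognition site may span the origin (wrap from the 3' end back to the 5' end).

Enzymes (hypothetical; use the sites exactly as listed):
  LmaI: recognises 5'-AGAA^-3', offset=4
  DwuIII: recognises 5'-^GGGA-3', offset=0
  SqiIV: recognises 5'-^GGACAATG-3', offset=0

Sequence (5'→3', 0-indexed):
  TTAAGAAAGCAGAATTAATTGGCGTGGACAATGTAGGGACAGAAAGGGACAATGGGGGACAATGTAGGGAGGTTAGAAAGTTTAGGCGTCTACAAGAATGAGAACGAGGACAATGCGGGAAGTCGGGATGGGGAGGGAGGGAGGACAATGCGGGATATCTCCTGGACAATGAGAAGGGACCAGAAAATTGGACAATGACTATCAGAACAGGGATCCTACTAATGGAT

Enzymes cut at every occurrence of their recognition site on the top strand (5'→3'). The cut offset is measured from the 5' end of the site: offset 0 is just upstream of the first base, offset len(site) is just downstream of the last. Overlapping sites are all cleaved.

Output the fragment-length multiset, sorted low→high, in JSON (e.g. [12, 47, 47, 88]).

[1,1,1,2,3,4,4,4,4,6,6,7,8,9,9,9,9,10,10,10,11,12,12,12,18,20,25]

Scan for sites:
  LmaI (AGAA, off=4): starts [3, 10, 40, 74, 94, 100, 171, 181, 203] → cuts [7, 14, 44, 78, 98, 104, 175, 185, 207]
  DwuIII (GGGA, off=0): starts [35, 45, 55, 66, 116, 124, 130, 134, 138, 151, 175, 209] → cuts [35, 45, 55, 66, 116, 124, 130, 134, 138, 151, 175, 209]
  SqiIV (GGACAATG, off=0): starts [25, 46, 56, 107, 142, 163, 189] → cuts [25, 46, 56, 107, 142, 163, 189]

Pooled cuts: [7, 14, 25, 35, 44, 45, 46, 55, 56, 66, 78, 98, 104, 107, 116, 124, 130, 134, 138, 142, 151, 163, 175, 185, 189, 207, 209]

Fragment lengths:
  7→14: 7 bp
  14→25: 11 bp
  25→35: 10 bp
  35→44: 9 bp
  44→45: 1 bp
  45→46: 1 bp
  46→55: 9 bp
  55→56: 1 bp
  56→66: 10 bp
  66→78: 12 bp
  78→98: 20 bp
  98→104: 6 bp
  104→107: 3 bp
  107→116: 9 bp
  116→124: 8 bp
  124→130: 6 bp
  130→134: 4 bp
  134→138: 4 bp
  138→142: 4 bp
  142→151: 9 bp
  151→163: 12 bp
  163→175: 12 bp
  175→185: 10 bp
  185→189: 4 bp
  189→207: 18 bp
  207→209: 2 bp
  209→7 (wrap): 227-209+7 = 25 bp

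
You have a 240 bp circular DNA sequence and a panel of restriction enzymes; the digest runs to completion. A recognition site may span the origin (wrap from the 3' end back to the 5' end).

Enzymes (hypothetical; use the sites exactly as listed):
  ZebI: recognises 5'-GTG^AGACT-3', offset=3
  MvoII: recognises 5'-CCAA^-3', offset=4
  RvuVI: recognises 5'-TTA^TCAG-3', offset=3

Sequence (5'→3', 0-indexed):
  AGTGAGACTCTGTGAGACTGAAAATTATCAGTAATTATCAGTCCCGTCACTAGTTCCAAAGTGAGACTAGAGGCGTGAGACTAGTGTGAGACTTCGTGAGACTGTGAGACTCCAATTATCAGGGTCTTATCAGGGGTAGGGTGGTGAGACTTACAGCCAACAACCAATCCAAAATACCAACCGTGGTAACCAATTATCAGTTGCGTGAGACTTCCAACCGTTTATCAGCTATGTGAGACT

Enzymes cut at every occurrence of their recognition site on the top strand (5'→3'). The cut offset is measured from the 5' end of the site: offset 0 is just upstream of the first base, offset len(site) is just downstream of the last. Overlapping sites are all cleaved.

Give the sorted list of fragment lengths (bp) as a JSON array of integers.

[3,3,4,5,7,7,8,8,9,9,10,10,10,10,11,11,11,11,13,13,14,14,17,22]

Per-enzyme occurrences:
  ZebI GTGAGACT/3: at [1, 11, 60, 74, 85, 95, 103, 143, 204, 232] ⇒ [4, 14, 63, 77, 88, 98, 106, 146, 207, 235]
  MvoII CCAA/4: at [55, 111, 156, 163, 168, 176, 189, 213] ⇒ [59, 115, 160, 167, 172, 180, 193, 217]
  RvuVI TTATCAG/3: at [24, 34, 115, 126, 193, 221] ⇒ [27, 37, 118, 129, 196, 224]

All cut coordinates (distinct, sorted): [4, 14, 27, 37, 59, 63, 77, 88, 98, 106, 115, 118, 129, 146, 160, 167, 172, 180, 193, 196, 207, 217, 224, 235]

Fragments:
  4→14: 10 bp
  14→27: 13 bp
  27→37: 10 bp
  37→59: 22 bp
  59→63: 4 bp
  63→77: 14 bp
  77→88: 11 bp
  88→98: 10 bp
  98→106: 8 bp
  106→115: 9 bp
  115→118: 3 bp
  118→129: 11 bp
  129→146: 17 bp
  146→160: 14 bp
  160→167: 7 bp
  167→172: 5 bp
  172→180: 8 bp
  180→193: 13 bp
  193→196: 3 bp
  196→207: 11 bp
  207→217: 10 bp
  217→224: 7 bp
  224→235: 11 bp
  235→4 (wrap): 240-235+4 = 9 bp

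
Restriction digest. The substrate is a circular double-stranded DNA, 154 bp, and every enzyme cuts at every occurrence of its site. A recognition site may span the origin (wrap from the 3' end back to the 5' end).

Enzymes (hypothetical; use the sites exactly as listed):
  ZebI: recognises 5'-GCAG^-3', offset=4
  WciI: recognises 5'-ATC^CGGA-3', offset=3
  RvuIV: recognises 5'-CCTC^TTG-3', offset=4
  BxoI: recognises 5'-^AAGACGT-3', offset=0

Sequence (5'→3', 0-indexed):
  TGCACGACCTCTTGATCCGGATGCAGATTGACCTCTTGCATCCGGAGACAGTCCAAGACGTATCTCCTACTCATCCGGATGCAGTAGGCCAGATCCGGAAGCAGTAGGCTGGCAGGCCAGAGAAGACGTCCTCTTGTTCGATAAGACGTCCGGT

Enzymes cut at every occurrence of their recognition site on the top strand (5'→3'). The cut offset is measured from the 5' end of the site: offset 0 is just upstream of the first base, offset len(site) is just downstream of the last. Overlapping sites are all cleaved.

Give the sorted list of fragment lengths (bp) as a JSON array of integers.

Per-enzyme occurrences:
  ZebI GCAG/4: at [22, 80, 100, 111] ⇒ [26, 84, 104, 115]
  WciI ATCCGGA/3: at [14, 39, 72, 92] ⇒ [17, 42, 75, 95]
  RvuIV CCTCTTG/4: at [7, 31, 129] ⇒ [11, 35, 133]
  BxoI AAGACGT/0: at [54, 122, 142] ⇒ [54, 122, 142]

All cut coordinates (distinct, sorted): [11, 17, 26, 35, 42, 54, 75, 84, 95, 104, 115, 122, 133, 142]

Fragments:
  11→17: 6 bp
  17→26: 9 bp
  26→35: 9 bp
  35→42: 7 bp
  42→54: 12 bp
  54→75: 21 bp
  75→84: 9 bp
  84→95: 11 bp
  95→104: 9 bp
  104→115: 11 bp
  115→122: 7 bp
  122→133: 11 bp
  133→142: 9 bp
  142→11 (wrap): 154-142+11 = 23 bp

[6,7,7,9,9,9,9,9,11,11,11,12,21,23]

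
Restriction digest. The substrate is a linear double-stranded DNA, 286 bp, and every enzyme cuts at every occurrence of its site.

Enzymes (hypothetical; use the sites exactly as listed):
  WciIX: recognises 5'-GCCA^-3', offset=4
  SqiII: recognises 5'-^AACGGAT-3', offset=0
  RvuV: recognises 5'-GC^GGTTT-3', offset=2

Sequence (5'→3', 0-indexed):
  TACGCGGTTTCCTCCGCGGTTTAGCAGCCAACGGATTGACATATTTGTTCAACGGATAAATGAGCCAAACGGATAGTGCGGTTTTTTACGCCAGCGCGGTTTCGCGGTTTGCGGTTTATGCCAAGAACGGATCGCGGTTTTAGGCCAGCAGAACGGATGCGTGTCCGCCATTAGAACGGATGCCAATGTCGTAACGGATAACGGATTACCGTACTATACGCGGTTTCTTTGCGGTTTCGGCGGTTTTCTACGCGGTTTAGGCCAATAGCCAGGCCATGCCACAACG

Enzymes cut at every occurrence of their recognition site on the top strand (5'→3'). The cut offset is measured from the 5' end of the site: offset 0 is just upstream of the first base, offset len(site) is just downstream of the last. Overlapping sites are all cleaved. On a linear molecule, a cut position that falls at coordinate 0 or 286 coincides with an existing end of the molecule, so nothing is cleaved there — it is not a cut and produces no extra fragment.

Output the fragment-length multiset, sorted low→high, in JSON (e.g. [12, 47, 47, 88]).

[1,2,4,4,4,5,5,5,5,7,7,7,7,8,9,10,11,11,11,11,12,12,12,12,12,14,17,19,20,22]

Per-enzyme occurrences:
  WciIX (GCCA, off=4): starts [26, 63, 89, 119, 143, 166, 181, 260, 267, 272, 277] → cuts [30, 67, 93, 123, 147, 170, 185, 264, 271, 276, 281]
  SqiII (AACGGAT, off=0): starts [29, 50, 67, 125, 151, 174, 192, 199] → cuts [29, 50, 67, 125, 151, 174, 192, 199]
  RvuV (GCGGTTT, off=2): starts [3, 15, 77, 95, 103, 110, 133, 219, 230, 239, 251] → cuts [5, 17, 79, 97, 105, 112, 135, 221, 232, 241, 253]

Pooled cuts: [5, 17, 29, 30, 50, 67, 79, 93, 97, 105, 112, 123, 125, 135, 147, 151, 170, 174, 185, 192, 199, 221, 232, 241, 253, 264, 271, 276, 281]

Fragment lengths:
  [0,5): 5 bp
  [5,17): 12 bp
  [17,29): 12 bp
  [29,30): 1 bp
  [30,50): 20 bp
  [50,67): 17 bp
  [67,79): 12 bp
  [79,93): 14 bp
  [93,97): 4 bp
  [97,105): 8 bp
  [105,112): 7 bp
  [112,123): 11 bp
  [123,125): 2 bp
  [125,135): 10 bp
  [135,147): 12 bp
  [147,151): 4 bp
  [151,170): 19 bp
  [170,174): 4 bp
  [174,185): 11 bp
  [185,192): 7 bp
  [192,199): 7 bp
  [199,221): 22 bp
  [221,232): 11 bp
  [232,241): 9 bp
  [241,253): 12 bp
  [253,264): 11 bp
  [264,271): 7 bp
  [271,276): 5 bp
  [276,281): 5 bp
  [281,286): 5 bp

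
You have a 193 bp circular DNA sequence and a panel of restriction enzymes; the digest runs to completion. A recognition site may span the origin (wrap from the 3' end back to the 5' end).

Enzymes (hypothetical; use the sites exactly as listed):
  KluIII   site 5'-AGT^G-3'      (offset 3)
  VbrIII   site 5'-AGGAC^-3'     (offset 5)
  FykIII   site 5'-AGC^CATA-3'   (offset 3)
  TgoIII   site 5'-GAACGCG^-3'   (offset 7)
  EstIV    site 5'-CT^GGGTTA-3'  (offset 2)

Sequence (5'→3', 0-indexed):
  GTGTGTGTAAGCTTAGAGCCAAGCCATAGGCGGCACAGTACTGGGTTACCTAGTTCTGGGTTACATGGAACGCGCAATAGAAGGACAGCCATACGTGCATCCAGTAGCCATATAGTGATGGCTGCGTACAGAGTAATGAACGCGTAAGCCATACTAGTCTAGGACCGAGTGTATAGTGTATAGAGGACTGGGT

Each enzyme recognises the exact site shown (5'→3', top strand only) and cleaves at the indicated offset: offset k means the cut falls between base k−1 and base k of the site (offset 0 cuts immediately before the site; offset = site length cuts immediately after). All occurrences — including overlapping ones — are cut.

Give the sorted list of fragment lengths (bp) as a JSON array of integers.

Scan for sites:
  KluIII AGTG/3: at [113, 167, 174] ⇒ [116, 170, 177]
  VbrIII AGGAC/5: at [81, 160, 183] ⇒ [86, 165, 188]
  FykIII AGCCATA/3: at [21, 86, 105, 146] ⇒ [24, 89, 108, 149]
  TgoIII GAACGCG/7: at [67, 137] ⇒ [74, 144]
  EstIV CTGGGTTA/2: at [40, 55] ⇒ [42, 57]

All cut coordinates (distinct, sorted): [24, 42, 57, 74, 86, 89, 108, 116, 144, 149, 165, 170, 177, 188]

Fragment lengths:
  24→42: 18 bp
  42→57: 15 bp
  57→74: 17 bp
  74→86: 12 bp
  86→89: 3 bp
  89→108: 19 bp
  108→116: 8 bp
  116→144: 28 bp
  144→149: 5 bp
  149→165: 16 bp
  165→170: 5 bp
  170→177: 7 bp
  177→188: 11 bp
  188→24 (wrap): 193-188+24 = 29 bp

[3,5,5,7,8,11,12,15,16,17,18,19,28,29]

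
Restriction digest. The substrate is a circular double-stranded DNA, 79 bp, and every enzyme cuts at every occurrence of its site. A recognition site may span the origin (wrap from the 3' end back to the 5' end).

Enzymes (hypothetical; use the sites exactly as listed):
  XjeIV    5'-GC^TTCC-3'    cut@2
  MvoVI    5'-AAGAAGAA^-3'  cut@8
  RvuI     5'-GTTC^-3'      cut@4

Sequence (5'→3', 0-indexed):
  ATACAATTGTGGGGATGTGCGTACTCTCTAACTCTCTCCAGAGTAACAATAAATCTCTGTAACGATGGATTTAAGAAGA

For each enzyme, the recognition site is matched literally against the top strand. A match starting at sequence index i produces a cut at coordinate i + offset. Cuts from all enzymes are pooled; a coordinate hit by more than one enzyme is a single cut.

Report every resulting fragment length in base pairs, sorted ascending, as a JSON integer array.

Site scan:
  XjeIV (GCTTCC, off=2): no sites
  MvoVI (AAGAAGAA, off=8): starts [72] → cuts [1]
  RvuI (GTTC, off=4): no sites

Pooled cuts: [1]

Fragments:
  1→1 (wrap): 79-1+1 = 79 bp

[79]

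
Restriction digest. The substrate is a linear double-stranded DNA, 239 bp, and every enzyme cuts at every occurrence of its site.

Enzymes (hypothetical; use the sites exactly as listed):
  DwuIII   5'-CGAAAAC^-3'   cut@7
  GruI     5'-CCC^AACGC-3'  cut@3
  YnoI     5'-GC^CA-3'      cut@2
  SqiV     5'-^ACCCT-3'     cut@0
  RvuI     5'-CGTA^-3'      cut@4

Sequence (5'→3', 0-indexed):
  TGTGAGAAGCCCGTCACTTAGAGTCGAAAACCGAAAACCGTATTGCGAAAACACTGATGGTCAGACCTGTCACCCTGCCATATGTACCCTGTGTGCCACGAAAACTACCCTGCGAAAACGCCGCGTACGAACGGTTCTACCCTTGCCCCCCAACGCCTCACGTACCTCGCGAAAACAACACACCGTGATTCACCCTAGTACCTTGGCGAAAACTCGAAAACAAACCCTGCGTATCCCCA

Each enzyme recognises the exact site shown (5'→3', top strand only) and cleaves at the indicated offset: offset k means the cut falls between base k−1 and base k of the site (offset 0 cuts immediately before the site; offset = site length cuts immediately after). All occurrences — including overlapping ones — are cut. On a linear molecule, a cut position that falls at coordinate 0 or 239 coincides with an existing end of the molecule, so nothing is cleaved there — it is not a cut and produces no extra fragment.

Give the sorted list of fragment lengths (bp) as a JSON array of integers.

[1,2,4,6,7,7,7,8,8,9,10,10,11,11,12,13,13,13,15,19,22,31]

Per-enzyme occurrences:
  DwuIII CGAAAAC/7: at [24, 31, 45, 98, 112, 169, 206, 214] ⇒ [31, 38, 52, 105, 119, 176, 213, 221]
  GruI CCCAACGC/3: at [148] ⇒ [151]
  YnoI GCCA/2: at [76, 94] ⇒ [78, 96]
  SqiV ACCCT/0: at [71, 85, 106, 138, 191, 223] ⇒ [71, 85, 106, 138, 191, 223]
  RvuI CGTA/4: at [38, 123, 160, 229] ⇒ [42, 127, 164, 233]

All cut coordinates (distinct, sorted): [31, 38, 42, 52, 71, 78, 85, 96, 105, 106, 119, 127, 138, 151, 164, 176, 191, 213, 221, 223, 233]

Fragments:
  [0,31): 31 bp
  [31,38): 7 bp
  [38,42): 4 bp
  [42,52): 10 bp
  [52,71): 19 bp
  [71,78): 7 bp
  [78,85): 7 bp
  [85,96): 11 bp
  [96,105): 9 bp
  [105,106): 1 bp
  [106,119): 13 bp
  [119,127): 8 bp
  [127,138): 11 bp
  [138,151): 13 bp
  [151,164): 13 bp
  [164,176): 12 bp
  [176,191): 15 bp
  [191,213): 22 bp
  [213,221): 8 bp
  [221,223): 2 bp
  [223,233): 10 bp
  [233,239): 6 bp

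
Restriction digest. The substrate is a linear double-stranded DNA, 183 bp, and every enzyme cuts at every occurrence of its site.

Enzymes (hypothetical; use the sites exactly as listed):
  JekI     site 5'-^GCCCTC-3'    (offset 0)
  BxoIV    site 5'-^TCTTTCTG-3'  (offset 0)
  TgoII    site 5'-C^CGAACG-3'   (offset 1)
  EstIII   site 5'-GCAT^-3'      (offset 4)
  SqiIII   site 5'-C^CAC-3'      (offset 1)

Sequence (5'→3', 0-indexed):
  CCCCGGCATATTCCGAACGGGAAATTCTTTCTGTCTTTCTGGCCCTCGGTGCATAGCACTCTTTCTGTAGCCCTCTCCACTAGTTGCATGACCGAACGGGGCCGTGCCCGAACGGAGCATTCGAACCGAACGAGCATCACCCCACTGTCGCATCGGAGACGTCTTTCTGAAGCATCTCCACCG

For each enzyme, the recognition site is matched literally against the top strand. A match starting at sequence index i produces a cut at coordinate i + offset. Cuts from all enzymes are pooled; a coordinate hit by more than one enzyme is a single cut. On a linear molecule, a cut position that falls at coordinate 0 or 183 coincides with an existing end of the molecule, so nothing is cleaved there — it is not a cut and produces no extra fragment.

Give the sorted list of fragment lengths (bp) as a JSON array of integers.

Site scan:
  JekI (GCCCTC, off=0): starts [41, 69] → cuts [41, 69]
  BxoIV (TCTTTCTG, off=0): starts [25, 33, 59, 161] → cuts [25, 33, 59, 161]
  TgoII (CCGAACG, off=1): starts [12, 91, 107, 125] → cuts [13, 92, 108, 126]
  EstIII (GCAT, off=4): starts [5, 50, 85, 116, 133, 149, 171] → cuts [9, 54, 89, 120, 137, 153, 175]
  SqiIII (CCAC, off=1): starts [76, 141, 177] → cuts [77, 142, 178]

Pooled cuts: [9, 13, 25, 33, 41, 54, 59, 69, 77, 89, 92, 108, 120, 126, 137, 142, 153, 161, 175, 178]

Fragments:
  [0,9): 9 bp
  [9,13): 4 bp
  [13,25): 12 bp
  [25,33): 8 bp
  [33,41): 8 bp
  [41,54): 13 bp
  [54,59): 5 bp
  [59,69): 10 bp
  [69,77): 8 bp
  [77,89): 12 bp
  [89,92): 3 bp
  [92,108): 16 bp
  [108,120): 12 bp
  [120,126): 6 bp
  [126,137): 11 bp
  [137,142): 5 bp
  [142,153): 11 bp
  [153,161): 8 bp
  [161,175): 14 bp
  [175,178): 3 bp
  [178,183): 5 bp

[3,3,4,5,5,5,6,8,8,8,8,9,10,11,11,12,12,12,13,14,16]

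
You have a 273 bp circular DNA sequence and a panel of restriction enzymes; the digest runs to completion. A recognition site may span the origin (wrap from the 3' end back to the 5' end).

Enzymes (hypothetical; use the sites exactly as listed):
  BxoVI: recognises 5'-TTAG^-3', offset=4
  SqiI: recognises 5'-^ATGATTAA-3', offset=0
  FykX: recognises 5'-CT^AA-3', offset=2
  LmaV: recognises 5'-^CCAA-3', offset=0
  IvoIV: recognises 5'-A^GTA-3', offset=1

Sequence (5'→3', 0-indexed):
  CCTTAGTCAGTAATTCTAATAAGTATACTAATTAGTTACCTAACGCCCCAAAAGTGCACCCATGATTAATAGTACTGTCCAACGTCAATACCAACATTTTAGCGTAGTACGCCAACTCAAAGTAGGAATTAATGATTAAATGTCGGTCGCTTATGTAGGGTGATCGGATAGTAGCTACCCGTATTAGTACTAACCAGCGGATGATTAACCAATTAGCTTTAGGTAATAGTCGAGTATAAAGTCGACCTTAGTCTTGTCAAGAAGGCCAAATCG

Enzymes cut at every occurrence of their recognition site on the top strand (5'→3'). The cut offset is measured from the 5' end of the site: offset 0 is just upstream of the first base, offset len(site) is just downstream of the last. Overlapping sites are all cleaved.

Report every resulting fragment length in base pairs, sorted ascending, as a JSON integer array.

Site scan:
  BxoVI (TTAG, off=4): starts [2, 31, 98, 183, 212, 218, 247] → cuts [6, 35, 102, 187, 216, 222, 251]
  SqiI (ATGATTAA, off=0): starts [61, 131, 200] → cuts [61, 131, 200]
  FykX (CTAA, off=2): starts [15, 27, 39, 189] → cuts [17, 29, 41, 191]
  LmaV (CCAA, off=0): starts [47, 78, 90, 111, 208, 265] → cuts [47, 78, 90, 111, 208, 265]
  IvoIV (AGTA, off=1): starts [8, 21, 70, 105, 120, 169, 185, 232] → cuts [9, 22, 71, 106, 121, 170, 186, 233]

All cut coordinates (distinct, sorted): [6, 9, 17, 22, 29, 35, 41, 47, 61, 71, 78, 90, 102, 106, 111, 121, 131, 170, 186, 187, 191, 200, 208, 216, 222, 233, 251, 265]

Fragment lengths:
  6→9: 3 bp
  9→17: 8 bp
  17→22: 5 bp
  22→29: 7 bp
  29→35: 6 bp
  35→41: 6 bp
  41→47: 6 bp
  47→61: 14 bp
  61→71: 10 bp
  71→78: 7 bp
  78→90: 12 bp
  90→102: 12 bp
  102→106: 4 bp
  106→111: 5 bp
  111→121: 10 bp
  121→131: 10 bp
  131→170: 39 bp
  170→186: 16 bp
  186→187: 1 bp
  187→191: 4 bp
  191→200: 9 bp
  200→208: 8 bp
  208→216: 8 bp
  216→222: 6 bp
  222→233: 11 bp
  233→251: 18 bp
  251→265: 14 bp
  265→6 (wrap): 273-265+6 = 14 bp

[1,3,4,4,5,5,6,6,6,6,7,7,8,8,8,9,10,10,10,11,12,12,14,14,14,16,18,39]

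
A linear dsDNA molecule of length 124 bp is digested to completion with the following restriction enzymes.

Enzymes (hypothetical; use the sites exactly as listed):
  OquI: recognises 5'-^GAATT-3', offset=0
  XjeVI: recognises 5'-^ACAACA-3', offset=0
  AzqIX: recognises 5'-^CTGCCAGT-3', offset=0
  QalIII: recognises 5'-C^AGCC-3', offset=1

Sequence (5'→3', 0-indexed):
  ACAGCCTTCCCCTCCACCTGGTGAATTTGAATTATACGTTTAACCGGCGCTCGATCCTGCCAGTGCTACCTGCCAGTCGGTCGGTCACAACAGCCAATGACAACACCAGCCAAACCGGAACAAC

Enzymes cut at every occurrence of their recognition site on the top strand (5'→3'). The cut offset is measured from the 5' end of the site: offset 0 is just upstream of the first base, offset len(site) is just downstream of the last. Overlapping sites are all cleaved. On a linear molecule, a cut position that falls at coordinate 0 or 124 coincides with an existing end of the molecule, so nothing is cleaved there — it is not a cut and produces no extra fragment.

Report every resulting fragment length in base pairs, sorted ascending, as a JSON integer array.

[2,5,6,8,8,13,17,17,20,28]

Scan for sites:
  OquI GAATT/0: at [22, 28] ⇒ [22, 28]
  XjeVI ACAACA/0: at [86, 99] ⇒ [86, 99]
  AzqIX CTGCCAGT/0: at [56, 69] ⇒ [56, 69]
  QalIII CAGCC/1: at [1, 90, 106] ⇒ [2, 91, 107]

Pooled cuts: [2, 22, 28, 56, 69, 86, 91, 99, 107]

Fragment lengths:
  [0,2): 2 bp
  [2,22): 20 bp
  [22,28): 6 bp
  [28,56): 28 bp
  [56,69): 13 bp
  [69,86): 17 bp
  [86,91): 5 bp
  [91,99): 8 bp
  [99,107): 8 bp
  [107,124): 17 bp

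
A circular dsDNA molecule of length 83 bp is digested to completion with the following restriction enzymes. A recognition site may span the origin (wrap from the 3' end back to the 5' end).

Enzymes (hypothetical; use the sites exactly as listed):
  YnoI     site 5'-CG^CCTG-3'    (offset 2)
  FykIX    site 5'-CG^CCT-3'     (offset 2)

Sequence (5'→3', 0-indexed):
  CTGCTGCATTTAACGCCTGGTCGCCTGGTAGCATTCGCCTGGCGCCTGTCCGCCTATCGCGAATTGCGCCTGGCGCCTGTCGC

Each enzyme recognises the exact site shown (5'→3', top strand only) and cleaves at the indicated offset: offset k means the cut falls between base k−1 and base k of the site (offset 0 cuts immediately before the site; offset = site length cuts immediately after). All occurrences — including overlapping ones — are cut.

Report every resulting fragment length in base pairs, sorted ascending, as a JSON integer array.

Scan for sites:
  YnoI (CGCCTG, off=2): starts [13, 21, 35, 42, 66, 73, 80] → cuts [15, 23, 37, 44, 68, 75, 82]
  FykIX (CGCCT, off=2): starts [13, 21, 35, 42, 50, 66, 73, 80] → cuts [15, 23, 37, 44, 52, 68, 75, 82]

All cut coordinates (distinct, sorted): [15, 23, 37, 44, 52, 68, 75, 82]

Fragments:
  15→23: 8 bp
  23→37: 14 bp
  37→44: 7 bp
  44→52: 8 bp
  52→68: 16 bp
  68→75: 7 bp
  75→82: 7 bp
  82→15 (wrap): 83-82+15 = 16 bp

[7,7,7,8,8,14,16,16]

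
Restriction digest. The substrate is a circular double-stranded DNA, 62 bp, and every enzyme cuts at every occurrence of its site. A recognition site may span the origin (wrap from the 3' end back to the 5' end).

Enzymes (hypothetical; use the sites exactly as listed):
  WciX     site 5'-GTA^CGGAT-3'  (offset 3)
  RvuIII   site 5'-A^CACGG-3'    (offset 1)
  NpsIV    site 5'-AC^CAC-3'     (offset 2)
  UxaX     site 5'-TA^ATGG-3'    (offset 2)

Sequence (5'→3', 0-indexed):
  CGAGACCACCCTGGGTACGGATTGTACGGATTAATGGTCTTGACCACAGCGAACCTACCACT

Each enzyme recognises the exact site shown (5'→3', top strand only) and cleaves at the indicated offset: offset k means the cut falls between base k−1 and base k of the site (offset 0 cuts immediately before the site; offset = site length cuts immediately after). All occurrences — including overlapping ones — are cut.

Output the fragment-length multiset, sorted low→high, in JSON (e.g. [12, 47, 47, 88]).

Scan for sites:
  WciX GTACGGAT/3: at [14, 23] ⇒ [17, 26]
  RvuIII (ACACGG, off=1): no sites
  NpsIV ACCAC/2: at [4, 42, 56] ⇒ [6, 44, 58]
  UxaX TAATGG/2: at [31] ⇒ [33]

Pooled cuts: [6, 17, 26, 33, 44, 58]

Fragment lengths:
  6→17: 11 bp
  17→26: 9 bp
  26→33: 7 bp
  33→44: 11 bp
  44→58: 14 bp
  58→6 (wrap): 62-58+6 = 10 bp

[7,9,10,11,11,14]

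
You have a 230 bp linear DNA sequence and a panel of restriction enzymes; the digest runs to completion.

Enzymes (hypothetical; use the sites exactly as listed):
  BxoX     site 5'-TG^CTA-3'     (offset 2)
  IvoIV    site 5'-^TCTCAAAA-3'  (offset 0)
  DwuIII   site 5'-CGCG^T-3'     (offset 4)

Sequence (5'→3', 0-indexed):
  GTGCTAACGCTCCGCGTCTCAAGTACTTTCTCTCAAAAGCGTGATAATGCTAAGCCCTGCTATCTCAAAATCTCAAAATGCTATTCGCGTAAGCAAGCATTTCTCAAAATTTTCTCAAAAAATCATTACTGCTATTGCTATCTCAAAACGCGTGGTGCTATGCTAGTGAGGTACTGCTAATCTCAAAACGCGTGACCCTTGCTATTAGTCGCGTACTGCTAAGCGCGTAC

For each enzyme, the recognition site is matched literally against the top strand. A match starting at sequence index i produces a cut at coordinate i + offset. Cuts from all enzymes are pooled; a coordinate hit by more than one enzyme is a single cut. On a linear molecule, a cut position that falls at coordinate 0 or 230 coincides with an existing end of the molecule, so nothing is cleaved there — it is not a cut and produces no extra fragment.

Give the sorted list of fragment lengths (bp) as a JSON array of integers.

[3,3,3,3,4,5,5,5,6,8,9,9,9,10,10,11,12,12,12,12,13,14,14,19,19]

Per-enzyme occurrences:
  BxoX TGCTA/2: at [1, 47, 57, 78, 129, 135, 155, 160, 174, 199, 216] ⇒ [3, 49, 59, 80, 131, 137, 157, 162, 176, 201, 218]
  IvoIV TCTCAAAA/0: at [30, 62, 70, 101, 112, 140, 180] ⇒ [30, 62, 70, 101, 112, 140, 180]
  DwuIII CGCGT/4: at [12, 85, 148, 188, 209, 223] ⇒ [16, 89, 152, 192, 213, 227]

Pooled cuts: [3, 16, 30, 49, 59, 62, 70, 80, 89, 101, 112, 131, 137, 140, 152, 157, 162, 176, 180, 192, 201, 213, 218, 227]

Fragment lengths:
  [0,3): 3 bp
  [3,16): 13 bp
  [16,30): 14 bp
  [30,49): 19 bp
  [49,59): 10 bp
  [59,62): 3 bp
  [62,70): 8 bp
  [70,80): 10 bp
  [80,89): 9 bp
  [89,101): 12 bp
  [101,112): 11 bp
  [112,131): 19 bp
  [131,137): 6 bp
  [137,140): 3 bp
  [140,152): 12 bp
  [152,157): 5 bp
  [157,162): 5 bp
  [162,176): 14 bp
  [176,180): 4 bp
  [180,192): 12 bp
  [192,201): 9 bp
  [201,213): 12 bp
  [213,218): 5 bp
  [218,227): 9 bp
  [227,230): 3 bp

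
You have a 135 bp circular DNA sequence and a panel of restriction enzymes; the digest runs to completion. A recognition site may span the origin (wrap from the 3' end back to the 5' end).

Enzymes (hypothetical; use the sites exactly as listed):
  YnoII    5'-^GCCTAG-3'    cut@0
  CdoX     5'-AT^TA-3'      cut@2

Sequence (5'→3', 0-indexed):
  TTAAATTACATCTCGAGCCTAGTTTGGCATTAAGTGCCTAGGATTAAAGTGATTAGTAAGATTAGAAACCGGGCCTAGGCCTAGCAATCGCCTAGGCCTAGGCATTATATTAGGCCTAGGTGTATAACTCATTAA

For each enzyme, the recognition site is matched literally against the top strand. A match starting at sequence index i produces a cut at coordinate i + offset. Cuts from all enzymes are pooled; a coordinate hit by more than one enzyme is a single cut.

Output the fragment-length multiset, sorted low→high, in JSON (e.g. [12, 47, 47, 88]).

Per-enzyme occurrences:
  YnoII (GCCTAG, off=0): starts [16, 35, 72, 78, 89, 95, 113] → cuts [16, 35, 72, 78, 89, 95, 113]
  CdoX (ATTA, off=2): starts [4, 28, 42, 51, 60, 103, 108, 130, 134] → cuts [1, 6, 30, 44, 53, 62, 105, 110, 132]

Pooled cuts: [1, 6, 16, 30, 35, 44, 53, 62, 72, 78, 89, 95, 105, 110, 113, 132]

Fragments:
  1→6: 5 bp
  6→16: 10 bp
  16→30: 14 bp
  30→35: 5 bp
  35→44: 9 bp
  44→53: 9 bp
  53→62: 9 bp
  62→72: 10 bp
  72→78: 6 bp
  78→89: 11 bp
  89→95: 6 bp
  95→105: 10 bp
  105→110: 5 bp
  110→113: 3 bp
  113→132: 19 bp
  132→1 (wrap): 135-132+1 = 4 bp

[3,4,5,5,5,6,6,9,9,9,10,10,10,11,14,19]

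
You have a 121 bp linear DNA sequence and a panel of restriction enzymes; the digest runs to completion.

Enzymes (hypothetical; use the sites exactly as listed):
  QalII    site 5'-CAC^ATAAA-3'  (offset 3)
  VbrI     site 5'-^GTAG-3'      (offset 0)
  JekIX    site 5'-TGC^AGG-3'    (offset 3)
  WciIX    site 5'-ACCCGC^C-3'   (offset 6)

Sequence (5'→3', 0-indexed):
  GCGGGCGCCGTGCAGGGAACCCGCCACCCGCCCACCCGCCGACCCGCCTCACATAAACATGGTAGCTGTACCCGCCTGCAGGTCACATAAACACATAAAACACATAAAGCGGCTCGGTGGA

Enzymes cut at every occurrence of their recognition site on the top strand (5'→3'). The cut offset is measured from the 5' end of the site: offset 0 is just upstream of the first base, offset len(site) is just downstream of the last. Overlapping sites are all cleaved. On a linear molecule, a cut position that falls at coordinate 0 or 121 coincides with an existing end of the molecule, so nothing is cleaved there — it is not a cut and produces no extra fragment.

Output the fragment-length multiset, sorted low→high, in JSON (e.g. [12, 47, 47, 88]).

[4,5,7,7,8,8,8,9,9,11,13,14,18]

Per-enzyme occurrences:
  QalII CACATAAA/3: at [49, 83, 91, 100] ⇒ [52, 86, 94, 103]
  VbrI GTAG/0: at [61] ⇒ [61]
  JekIX TGCAGG/3: at [10, 76] ⇒ [13, 79]
  WciIX ACCCGCC/6: at [18, 25, 33, 41, 69] ⇒ [24, 31, 39, 47, 75]

Pooled cuts: [13, 24, 31, 39, 47, 52, 61, 75, 79, 86, 94, 103]

Fragment lengths:
  [0,13): 13 bp
  [13,24): 11 bp
  [24,31): 7 bp
  [31,39): 8 bp
  [39,47): 8 bp
  [47,52): 5 bp
  [52,61): 9 bp
  [61,75): 14 bp
  [75,79): 4 bp
  [79,86): 7 bp
  [86,94): 8 bp
  [94,103): 9 bp
  [103,121): 18 bp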